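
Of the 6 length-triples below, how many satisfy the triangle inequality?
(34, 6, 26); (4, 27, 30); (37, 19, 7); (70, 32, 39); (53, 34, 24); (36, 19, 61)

3

(6,26,34): 6+26 ≤ 34 → not valid
(4,27,30): 4+27 > 30 → valid
(7,19,37): 7+19 ≤ 37 → not valid
(32,39,70): 32+39 > 70 → valid
(24,34,53): 24+34 > 53 → valid
(19,36,61): 19+36 ≤ 61 → not valid
3 of the 6 triples form a triangle.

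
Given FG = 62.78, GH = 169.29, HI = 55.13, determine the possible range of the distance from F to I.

The maximum is all hops collinear in one direction: 62.78 + 169.29 + 55.13 = 287.20.
The longest hop is 169.29; the others sum to 117.91. Folding the others back against it leaves at least 169.29 − 117.91 = 51.38.

51.38 ≤ FI ≤ 287.20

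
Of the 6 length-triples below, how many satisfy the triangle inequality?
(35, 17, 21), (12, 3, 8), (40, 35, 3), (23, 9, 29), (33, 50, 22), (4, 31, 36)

3

(17,21,35): 17+21 > 35 → valid
(3,8,12): 3+8 ≤ 12 → not valid
(3,35,40): 3+35 ≤ 40 → not valid
(9,23,29): 9+23 > 29 → valid
(22,33,50): 22+33 > 50 → valid
(4,31,36): 4+31 ≤ 36 → not valid
3 of the 6 triples form a triangle.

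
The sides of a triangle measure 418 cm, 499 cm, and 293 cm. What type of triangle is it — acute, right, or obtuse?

acute

Compare the square of the longest side to the sum of squares of the other two: 293² + 418² = 260573 > 249001 = 499².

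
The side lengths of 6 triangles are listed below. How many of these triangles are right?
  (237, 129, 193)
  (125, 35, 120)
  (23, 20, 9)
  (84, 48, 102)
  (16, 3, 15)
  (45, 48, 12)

(237,129,193): 129²+193² = 53890 < 56169 = 237² → obtuse
(125,35,120): 35²+120² = 15625 = 125² → right
(23,20,9): 9²+20² = 481 < 529 = 23² → obtuse
(84,48,102): 48²+84² = 9360 < 10404 = 102² → obtuse
(16,3,15): 3²+15² = 234 < 256 = 16² → obtuse
(45,48,12): 12²+45² = 2169 < 2304 = 48² → obtuse
1 of the 6 is right.

1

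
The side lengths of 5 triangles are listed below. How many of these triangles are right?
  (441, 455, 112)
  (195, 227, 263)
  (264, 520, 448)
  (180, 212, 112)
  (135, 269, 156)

3

(441,455,112): 112²+441² = 207025 = 455² → right
(195,227,263): 195²+227² = 89554 > 69169 = 263² → acute
(264,520,448): 264²+448² = 270400 = 520² → right
(180,212,112): 112²+180² = 44944 = 212² → right
(135,269,156): 135²+156² = 42561 < 72361 = 269² → obtuse
3 of the 5 are right.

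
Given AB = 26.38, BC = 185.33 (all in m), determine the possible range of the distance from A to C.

By the triangle inequality, |26.38 − 185.33| ≤ AC ≤ 26.38 + 185.33.

158.95 ≤ AC ≤ 211.71 m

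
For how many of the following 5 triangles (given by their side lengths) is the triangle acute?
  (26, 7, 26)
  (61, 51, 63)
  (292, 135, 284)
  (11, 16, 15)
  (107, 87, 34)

(26,7,26): 7²+26² = 725 > 676 = 26² → acute
(61,51,63): 51²+61² = 6322 > 3969 = 63² → acute
(292,135,284): 135²+284² = 98881 > 85264 = 292² → acute
(11,16,15): 11²+15² = 346 > 256 = 16² → acute
(107,87,34): 34²+87² = 8725 < 11449 = 107² → obtuse
4 of the 5 are acute.

4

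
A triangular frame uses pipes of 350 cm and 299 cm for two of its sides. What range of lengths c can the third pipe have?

By the triangle inequality, c must be less than 350 + 299 = 649 and greater than |350 − 299| = 51.

51 < c < 649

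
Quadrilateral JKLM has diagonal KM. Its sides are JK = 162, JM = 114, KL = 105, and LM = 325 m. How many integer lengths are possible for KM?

55

From triangle JKM: 48 < KM < 276.
From triangle LKM: 220 < KM < 430.
Intersection: 220 < KM < 276, so integers 221 through 275: 55 values.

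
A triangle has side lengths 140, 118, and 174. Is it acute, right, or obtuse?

acute

Compare the square of the longest side to the sum of squares of the other two: 118² + 140² = 33524 > 30276 = 174².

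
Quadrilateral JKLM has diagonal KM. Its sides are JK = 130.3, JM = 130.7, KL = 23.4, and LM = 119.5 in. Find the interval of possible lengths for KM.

From triangle JKM: |130.3 − 130.7| < KM < 130.3 + 130.7, i.e. 0.4 < KM < 261.0.
From triangle LKM: 96.1 < KM < 142.9.
Both must hold, so KM lies in the intersection.

96.1 < KM < 142.9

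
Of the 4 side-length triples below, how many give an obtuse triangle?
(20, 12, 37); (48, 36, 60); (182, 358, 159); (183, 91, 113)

(20,12,37): 12+20 ≤ 37, not a triangle
(48,36,60): 36²+48² = 3600 = 60² → right
(182,358,159): 159+182 ≤ 358, not a triangle
(183,91,113): 91²+113² = 21050 < 33489 = 183² → obtuse
1 of the 4 is obtuse.

1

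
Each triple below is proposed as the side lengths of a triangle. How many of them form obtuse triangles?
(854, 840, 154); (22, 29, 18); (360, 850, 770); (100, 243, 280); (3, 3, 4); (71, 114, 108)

(854,840,154): 154²+840² = 729316 = 854² → right
(22,29,18): 18²+22² = 808 < 841 = 29² → obtuse
(360,850,770): 360²+770² = 722500 = 850² → right
(100,243,280): 100²+243² = 69049 < 78400 = 280² → obtuse
(3,3,4): 3²+3² = 18 > 16 = 4² → acute
(71,114,108): 71²+108² = 16705 > 12996 = 114² → acute
2 of the 6 are obtuse.

2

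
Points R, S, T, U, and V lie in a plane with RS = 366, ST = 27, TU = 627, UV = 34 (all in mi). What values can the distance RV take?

The maximum is all hops collinear in one direction: 366 + 27 + 627 + 34 = 1054.
The longest hop is 627; the others sum to 427. Folding the others back against it leaves at least 627 − 427 = 200.

200 ≤ RV ≤ 1054 mi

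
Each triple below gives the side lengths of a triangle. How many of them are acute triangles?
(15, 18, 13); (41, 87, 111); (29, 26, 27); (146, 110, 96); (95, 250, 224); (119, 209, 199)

3

(15,18,13): 13²+15² = 394 > 324 = 18² → acute
(41,87,111): 41²+87² = 9250 < 12321 = 111² → obtuse
(29,26,27): 26²+27² = 1405 > 841 = 29² → acute
(146,110,96): 96²+110² = 21316 = 146² → right
(95,250,224): 95²+224² = 59201 < 62500 = 250² → obtuse
(119,209,199): 119²+199² = 53762 > 43681 = 209² → acute
3 of the 6 are acute.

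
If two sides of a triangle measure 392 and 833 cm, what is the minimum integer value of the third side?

442

The third side must be strictly greater than |392 − 833| = 441.
The smallest integer above 441 is 442.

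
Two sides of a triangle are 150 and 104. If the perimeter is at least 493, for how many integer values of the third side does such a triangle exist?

Triangle inequality: 46 < x < 254. Perimeter ≥ 493 gives x ≥ 493 − 150 − 104 = 239.
So 239 ≤ x < 254; integers 239 through 253: 15 values.

15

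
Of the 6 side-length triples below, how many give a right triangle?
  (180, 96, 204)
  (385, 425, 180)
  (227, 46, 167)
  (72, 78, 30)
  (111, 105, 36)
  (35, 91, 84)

(180,96,204): 96²+180² = 41616 = 204² → right
(385,425,180): 180²+385² = 180625 = 425² → right
(227,46,167): 46+167 ≤ 227, not a triangle
(72,78,30): 30²+72² = 6084 = 78² → right
(111,105,36): 36²+105² = 12321 = 111² → right
(35,91,84): 35²+84² = 8281 = 91² → right
5 of the 6 are right.

5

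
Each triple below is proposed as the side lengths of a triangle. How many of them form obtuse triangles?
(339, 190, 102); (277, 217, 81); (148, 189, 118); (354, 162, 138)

1

(339,190,102): 102+190 ≤ 339, not a triangle
(277,217,81): 81²+217² = 53650 < 76729 = 277² → obtuse
(148,189,118): 118²+148² = 35828 > 35721 = 189² → acute
(354,162,138): 138+162 ≤ 354, not a triangle
1 of the 4 is obtuse.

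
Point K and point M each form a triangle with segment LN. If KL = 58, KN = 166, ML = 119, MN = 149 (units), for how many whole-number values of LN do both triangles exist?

115

From triangle KLN: 108 < LN < 224.
From triangle MLN: 30 < LN < 268.
Intersection: 108 < LN < 224, so integers 109 through 223: 115 values.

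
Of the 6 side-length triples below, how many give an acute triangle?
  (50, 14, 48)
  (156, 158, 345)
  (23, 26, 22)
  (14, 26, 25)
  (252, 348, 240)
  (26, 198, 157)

2

(50,14,48): 14²+48² = 2500 = 50² → right
(156,158,345): 156+158 ≤ 345, not a triangle
(23,26,22): 22²+23² = 1013 > 676 = 26² → acute
(14,26,25): 14²+25² = 821 > 676 = 26² → acute
(252,348,240): 240²+252² = 121104 = 348² → right
(26,198,157): 26+157 ≤ 198, not a triangle
2 of the 6 are acute.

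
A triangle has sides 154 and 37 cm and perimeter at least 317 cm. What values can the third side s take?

126 ≤ s < 191

Triangle inequality alone gives 117 < s < 191.
The perimeter condition gives s ≥ 317 − 154 − 37 = 126.
Intersecting the two: 126 ≤ s < 191.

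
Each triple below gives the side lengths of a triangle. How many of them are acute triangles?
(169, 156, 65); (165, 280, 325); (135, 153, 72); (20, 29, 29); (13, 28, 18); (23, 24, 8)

(169,156,65): 65²+156² = 28561 = 169² → right
(165,280,325): 165²+280² = 105625 = 325² → right
(135,153,72): 72²+135² = 23409 = 153² → right
(20,29,29): 20²+29² = 1241 > 841 = 29² → acute
(13,28,18): 13²+18² = 493 < 784 = 28² → obtuse
(23,24,8): 8²+23² = 593 > 576 = 24² → acute
2 of the 6 are acute.

2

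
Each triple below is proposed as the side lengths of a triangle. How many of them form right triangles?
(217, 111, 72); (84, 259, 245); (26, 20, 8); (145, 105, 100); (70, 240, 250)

3

(217,111,72): 72+111 ≤ 217, not a triangle
(84,259,245): 84²+245² = 67081 = 259² → right
(26,20,8): 8²+20² = 464 < 676 = 26² → obtuse
(145,105,100): 100²+105² = 21025 = 145² → right
(70,240,250): 70²+240² = 62500 = 250² → right
3 of the 5 are right.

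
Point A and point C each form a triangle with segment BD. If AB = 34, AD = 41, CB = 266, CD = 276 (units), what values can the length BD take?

From triangle ABD: |34 − 41| < BD < 34 + 41, i.e. 7 < BD < 75.
From triangle CBD: 10 < BD < 542.
Both must hold, so BD lies in the intersection.

10 < BD < 75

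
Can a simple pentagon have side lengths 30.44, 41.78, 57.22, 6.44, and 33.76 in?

Yes

A pentagon exists iff every side is shorter than the sum of the others — equivalently, the longest side is less than the sum of the rest.
Longest side 57.22 < 112.42 (sum of the remaining 4), so yes.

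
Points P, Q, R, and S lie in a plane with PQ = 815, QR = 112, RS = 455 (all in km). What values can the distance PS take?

248 ≤ PS ≤ 1382 km

The maximum is all hops collinear in one direction: 815 + 112 + 455 = 1382.
The longest hop is 815; the others sum to 567. Folding the others back against it leaves at least 815 − 567 = 248.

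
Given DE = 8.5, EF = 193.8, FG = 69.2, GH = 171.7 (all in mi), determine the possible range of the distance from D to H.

The maximum is all hops collinear in one direction: 8.5 + 193.8 + 69.2 + 171.7 = 443.2.
The longest hop is 193.8; the others sum to 249.4. Since 193.8 ≤ 249.4, the path can fold back on itself completely, so the minimum distance is 0.

0 ≤ DH ≤ 443.2 mi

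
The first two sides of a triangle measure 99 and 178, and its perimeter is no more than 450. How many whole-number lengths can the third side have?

Triangle inequality: 79 < x < 277. Perimeter ≤ 450 gives x ≤ 450 − 99 − 178 = 173.
So 79 < x ≤ 173; integers 80 through 173: 94 values.

94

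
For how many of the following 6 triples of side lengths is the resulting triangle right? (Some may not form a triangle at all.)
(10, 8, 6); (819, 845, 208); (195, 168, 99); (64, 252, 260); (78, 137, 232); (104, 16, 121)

4

(10,8,6): 6²+8² = 100 = 10² → right
(819,845,208): 208²+819² = 714025 = 845² → right
(195,168,99): 99²+168² = 38025 = 195² → right
(64,252,260): 64²+252² = 67600 = 260² → right
(78,137,232): 78+137 ≤ 232, not a triangle
(104,16,121): 16+104 ≤ 121, not a triangle
4 of the 6 are right.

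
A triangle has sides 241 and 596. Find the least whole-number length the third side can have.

The third side must be strictly greater than |241 − 596| = 355.
The smallest integer above 355 is 356.

356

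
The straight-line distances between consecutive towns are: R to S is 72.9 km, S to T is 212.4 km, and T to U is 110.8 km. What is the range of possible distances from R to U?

The maximum is all hops collinear in one direction: 72.9 + 212.4 + 110.8 = 396.1.
The longest hop is 212.4; the others sum to 183.7. Folding the others back against it leaves at least 212.4 − 183.7 = 28.7.

28.7 ≤ RU ≤ 396.1 km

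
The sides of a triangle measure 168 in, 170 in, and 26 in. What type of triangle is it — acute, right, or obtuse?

right

Compare the square of the longest side to the sum of squares of the other two: 26² + 168² = 28900 = 170².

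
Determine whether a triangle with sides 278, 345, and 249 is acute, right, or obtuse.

Compare the square of the longest side to the sum of squares of the other two: 249² + 278² = 139285 > 119025 = 345².

acute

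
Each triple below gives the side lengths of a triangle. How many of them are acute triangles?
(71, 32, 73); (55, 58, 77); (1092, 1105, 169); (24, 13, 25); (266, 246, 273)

4

(71,32,73): 32²+71² = 6065 > 5329 = 73² → acute
(55,58,77): 55²+58² = 6389 > 5929 = 77² → acute
(1092,1105,169): 169²+1092² = 1221025 = 1105² → right
(24,13,25): 13²+24² = 745 > 625 = 25² → acute
(266,246,273): 246²+266² = 131272 > 74529 = 273² → acute
4 of the 5 are acute.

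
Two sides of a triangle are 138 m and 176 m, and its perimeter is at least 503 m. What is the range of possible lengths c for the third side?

Triangle inequality alone gives 38 < c < 314.
The perimeter condition gives c ≥ 503 − 138 − 176 = 189.
Intersecting the two: 189 ≤ c < 314.

189 ≤ c < 314 m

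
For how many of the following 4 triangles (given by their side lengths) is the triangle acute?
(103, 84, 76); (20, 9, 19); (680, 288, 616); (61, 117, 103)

3

(103,84,76): 76²+84² = 12832 > 10609 = 103² → acute
(20,9,19): 9²+19² = 442 > 400 = 20² → acute
(680,288,616): 288²+616² = 462400 = 680² → right
(61,117,103): 61²+103² = 14330 > 13689 = 117² → acute
3 of the 4 are acute.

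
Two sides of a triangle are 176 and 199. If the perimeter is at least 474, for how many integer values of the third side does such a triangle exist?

276

Triangle inequality: 23 < x < 375. Perimeter ≥ 474 gives x ≥ 474 − 176 − 199 = 99.
So 99 ≤ x < 375; integers 99 through 374: 276 values.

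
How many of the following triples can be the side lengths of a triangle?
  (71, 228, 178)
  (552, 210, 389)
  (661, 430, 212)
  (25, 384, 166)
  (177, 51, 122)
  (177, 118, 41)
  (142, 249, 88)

2

(71,178,228): 71+178 > 228 → valid
(210,389,552): 210+389 > 552 → valid
(212,430,661): 212+430 ≤ 661 → not valid
(25,166,384): 25+166 ≤ 384 → not valid
(51,122,177): 51+122 ≤ 177 → not valid
(41,118,177): 41+118 ≤ 177 → not valid
(88,142,249): 88+142 ≤ 249 → not valid
2 of the 7 triples form a triangle.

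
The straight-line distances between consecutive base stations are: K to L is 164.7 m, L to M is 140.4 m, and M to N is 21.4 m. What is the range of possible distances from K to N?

2.9 ≤ KN ≤ 326.5 m

The maximum is all hops collinear in one direction: 164.7 + 140.4 + 21.4 = 326.5.
The longest hop is 164.7; the others sum to 161.8. Folding the others back against it leaves at least 164.7 − 161.8 = 2.9.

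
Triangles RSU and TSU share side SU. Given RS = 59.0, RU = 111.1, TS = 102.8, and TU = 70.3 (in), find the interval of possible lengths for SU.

52.1 < SU < 170.1

From triangle RSU: |59.0 − 111.1| < SU < 59.0 + 111.1, i.e. 52.1 < SU < 170.1.
From triangle TSU: 32.5 < SU < 173.1.
Both must hold, so SU lies in the intersection.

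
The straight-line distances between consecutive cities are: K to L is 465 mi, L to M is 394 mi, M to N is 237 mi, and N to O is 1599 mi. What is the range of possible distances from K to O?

503 ≤ KO ≤ 2695 mi

The maximum is all hops collinear in one direction: 465 + 394 + 237 + 1599 = 2695.
The longest hop is 1599; the others sum to 1096. Folding the others back against it leaves at least 1599 − 1096 = 503.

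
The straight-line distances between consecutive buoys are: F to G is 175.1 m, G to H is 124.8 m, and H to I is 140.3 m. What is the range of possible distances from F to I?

The maximum is all hops collinear in one direction: 175.1 + 124.8 + 140.3 = 440.2.
The longest hop is 175.1; the others sum to 265.1. Since 175.1 ≤ 265.1, the path can fold back on itself completely, so the minimum distance is 0.

0 ≤ FI ≤ 440.2 m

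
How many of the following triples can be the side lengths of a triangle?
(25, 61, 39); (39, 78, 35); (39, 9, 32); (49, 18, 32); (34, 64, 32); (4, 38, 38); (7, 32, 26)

(25,39,61): 25+39 > 61 → valid
(35,39,78): 35+39 ≤ 78 → not valid
(9,32,39): 9+32 > 39 → valid
(18,32,49): 18+32 > 49 → valid
(32,34,64): 32+34 > 64 → valid
(4,38,38): 4+38 > 38 → valid
(7,26,32): 7+26 > 32 → valid
6 of the 7 triples form a triangle.

6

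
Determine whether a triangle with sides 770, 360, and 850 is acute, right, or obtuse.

Compare the square of the longest side to the sum of squares of the other two: 360² + 770² = 722500 = 850².

right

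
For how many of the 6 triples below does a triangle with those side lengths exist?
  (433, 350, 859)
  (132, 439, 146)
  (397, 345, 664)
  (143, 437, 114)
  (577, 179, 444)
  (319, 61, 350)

3

(350,433,859): 350+433 ≤ 859 → not valid
(132,146,439): 132+146 ≤ 439 → not valid
(345,397,664): 345+397 > 664 → valid
(114,143,437): 114+143 ≤ 437 → not valid
(179,444,577): 179+444 > 577 → valid
(61,319,350): 61+319 > 350 → valid
3 of the 6 triples form a triangle.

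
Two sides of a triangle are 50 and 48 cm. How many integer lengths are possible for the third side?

The third side lies in the open interval (2, 98).
Integers from 3 to 97 inclusive: 97 − 3 + 1 = 95.

95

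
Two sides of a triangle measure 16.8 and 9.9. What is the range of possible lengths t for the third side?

6.9 < t < 26.7

By the triangle inequality, t must be less than 16.8 + 9.9 = 26.7 and greater than |16.8 − 9.9| = 6.9.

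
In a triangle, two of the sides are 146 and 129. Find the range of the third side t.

17 < t < 275

By the triangle inequality, t must be less than 146 + 129 = 275 and greater than |146 − 129| = 17.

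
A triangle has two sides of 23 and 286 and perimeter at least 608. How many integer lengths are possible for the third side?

10

Triangle inequality: 263 < x < 309. Perimeter ≥ 608 gives x ≥ 608 − 23 − 286 = 299.
So 299 ≤ x < 309; integers 299 through 308: 10 values.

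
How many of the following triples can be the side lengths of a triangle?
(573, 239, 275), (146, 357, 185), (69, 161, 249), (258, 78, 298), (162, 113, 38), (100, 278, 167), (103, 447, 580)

(239,275,573): 239+275 ≤ 573 → not valid
(146,185,357): 146+185 ≤ 357 → not valid
(69,161,249): 69+161 ≤ 249 → not valid
(78,258,298): 78+258 > 298 → valid
(38,113,162): 38+113 ≤ 162 → not valid
(100,167,278): 100+167 ≤ 278 → not valid
(103,447,580): 103+447 ≤ 580 → not valid
1 of the 7 triples forms a triangle.

1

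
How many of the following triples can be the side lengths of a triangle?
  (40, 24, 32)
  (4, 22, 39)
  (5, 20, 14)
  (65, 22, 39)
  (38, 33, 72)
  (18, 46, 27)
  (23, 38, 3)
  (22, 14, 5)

(24,32,40): 24+32 > 40 → valid
(4,22,39): 4+22 ≤ 39 → not valid
(5,14,20): 5+14 ≤ 20 → not valid
(22,39,65): 22+39 ≤ 65 → not valid
(33,38,72): 33+38 ≤ 72 → not valid
(18,27,46): 18+27 ≤ 46 → not valid
(3,23,38): 3+23 ≤ 38 → not valid
(5,14,22): 5+14 ≤ 22 → not valid
1 of the 8 triples forms a triangle.

1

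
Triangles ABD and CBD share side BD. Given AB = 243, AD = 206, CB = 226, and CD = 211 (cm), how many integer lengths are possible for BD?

399

From triangle ABD: 37 < BD < 449.
From triangle CBD: 15 < BD < 437.
Intersection: 37 < BD < 437, so integers 38 through 436: 399 values.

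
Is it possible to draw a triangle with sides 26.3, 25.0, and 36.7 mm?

Yes

The longest side is 36.7, and the other two sum to 51.3.
Since 51.3 > 36.7, the triangle inequality holds.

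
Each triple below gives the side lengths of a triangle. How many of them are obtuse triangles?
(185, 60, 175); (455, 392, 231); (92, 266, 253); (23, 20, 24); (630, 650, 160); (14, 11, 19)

1

(185,60,175): 60²+175² = 34225 = 185² → right
(455,392,231): 231²+392² = 207025 = 455² → right
(92,266,253): 92²+253² = 72473 > 70756 = 266² → acute
(23,20,24): 20²+23² = 929 > 576 = 24² → acute
(630,650,160): 160²+630² = 422500 = 650² → right
(14,11,19): 11²+14² = 317 < 361 = 19² → obtuse
1 of the 6 is obtuse.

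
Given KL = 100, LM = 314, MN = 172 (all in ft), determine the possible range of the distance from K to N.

42 ≤ KN ≤ 586 ft

The maximum is all hops collinear in one direction: 100 + 314 + 172 = 586.
The longest hop is 314; the others sum to 272. Folding the others back against it leaves at least 314 − 272 = 42.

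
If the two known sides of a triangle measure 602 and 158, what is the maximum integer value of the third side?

759

The third side must be strictly less than 602 + 158 = 760.
The largest integer below 760 is 759.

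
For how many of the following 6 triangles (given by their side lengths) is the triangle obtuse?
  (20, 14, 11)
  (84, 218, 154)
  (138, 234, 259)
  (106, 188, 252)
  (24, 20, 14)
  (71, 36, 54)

(20,14,11): 11²+14² = 317 < 400 = 20² → obtuse
(84,218,154): 84²+154² = 30772 < 47524 = 218² → obtuse
(138,234,259): 138²+234² = 73800 > 67081 = 259² → acute
(106,188,252): 106²+188² = 46580 < 63504 = 252² → obtuse
(24,20,14): 14²+20² = 596 > 576 = 24² → acute
(71,36,54): 36²+54² = 4212 < 5041 = 71² → obtuse
4 of the 6 are obtuse.

4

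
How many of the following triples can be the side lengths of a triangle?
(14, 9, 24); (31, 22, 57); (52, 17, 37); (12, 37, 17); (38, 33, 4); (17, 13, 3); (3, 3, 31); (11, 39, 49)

2

(9,14,24): 9+14 ≤ 24 → not valid
(22,31,57): 22+31 ≤ 57 → not valid
(17,37,52): 17+37 > 52 → valid
(12,17,37): 12+17 ≤ 37 → not valid
(4,33,38): 4+33 ≤ 38 → not valid
(3,13,17): 3+13 ≤ 17 → not valid
(3,3,31): 3+3 ≤ 31 → not valid
(11,39,49): 11+39 > 49 → valid
2 of the 8 triples form a triangle.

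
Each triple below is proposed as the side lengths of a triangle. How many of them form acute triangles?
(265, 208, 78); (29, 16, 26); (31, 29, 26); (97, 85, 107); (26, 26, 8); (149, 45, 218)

4

(265,208,78): 78²+208² = 49348 < 70225 = 265² → obtuse
(29,16,26): 16²+26² = 932 > 841 = 29² → acute
(31,29,26): 26²+29² = 1517 > 961 = 31² → acute
(97,85,107): 85²+97² = 16634 > 11449 = 107² → acute
(26,26,8): 8²+26² = 740 > 676 = 26² → acute
(149,45,218): 45+149 ≤ 218, not a triangle
4 of the 6 are acute.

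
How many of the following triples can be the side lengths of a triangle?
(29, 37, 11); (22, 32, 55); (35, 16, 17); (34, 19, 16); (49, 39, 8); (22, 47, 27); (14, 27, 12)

(11,29,37): 11+29 > 37 → valid
(22,32,55): 22+32 ≤ 55 → not valid
(16,17,35): 16+17 ≤ 35 → not valid
(16,19,34): 16+19 > 34 → valid
(8,39,49): 8+39 ≤ 49 → not valid
(22,27,47): 22+27 > 47 → valid
(12,14,27): 12+14 ≤ 27 → not valid
3 of the 7 triples form a triangle.

3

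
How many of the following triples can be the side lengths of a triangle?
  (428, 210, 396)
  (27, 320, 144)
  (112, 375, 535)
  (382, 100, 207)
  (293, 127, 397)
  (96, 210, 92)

2

(210,396,428): 210+396 > 428 → valid
(27,144,320): 27+144 ≤ 320 → not valid
(112,375,535): 112+375 ≤ 535 → not valid
(100,207,382): 100+207 ≤ 382 → not valid
(127,293,397): 127+293 > 397 → valid
(92,96,210): 92+96 ≤ 210 → not valid
2 of the 6 triples form a triangle.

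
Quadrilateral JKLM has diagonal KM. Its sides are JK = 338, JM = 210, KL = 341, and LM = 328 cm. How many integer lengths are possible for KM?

419

From triangle JKM: 128 < KM < 548.
From triangle LKM: 13 < KM < 669.
Intersection: 128 < KM < 548, so integers 129 through 547: 419 values.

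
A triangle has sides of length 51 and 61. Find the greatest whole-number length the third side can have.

111

The third side must be strictly less than 51 + 61 = 112.
The largest integer below 112 is 111.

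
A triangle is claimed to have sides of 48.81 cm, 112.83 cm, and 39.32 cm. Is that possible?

The longest side is 112.83, but the other two sum to only 88.13.
88.13 < 112.83, so the triangle inequality fails.

No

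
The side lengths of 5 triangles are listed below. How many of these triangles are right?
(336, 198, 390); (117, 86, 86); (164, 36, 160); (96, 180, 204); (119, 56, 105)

4

(336,198,390): 198²+336² = 152100 = 390² → right
(117,86,86): 86²+86² = 14792 > 13689 = 117² → acute
(164,36,160): 36²+160² = 26896 = 164² → right
(96,180,204): 96²+180² = 41616 = 204² → right
(119,56,105): 56²+105² = 14161 = 119² → right
4 of the 5 are right.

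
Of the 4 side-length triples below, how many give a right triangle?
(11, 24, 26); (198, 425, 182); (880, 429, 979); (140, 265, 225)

(11,24,26): 11²+24² = 697 > 676 = 26² → acute
(198,425,182): 182+198 ≤ 425, not a triangle
(880,429,979): 429²+880² = 958441 = 979² → right
(140,265,225): 140²+225² = 70225 = 265² → right
2 of the 4 are right.

2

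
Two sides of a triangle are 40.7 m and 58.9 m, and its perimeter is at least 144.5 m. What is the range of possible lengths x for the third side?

Triangle inequality alone gives 18.2 < x < 99.6.
The perimeter condition gives x ≥ 144.5 − 40.7 − 58.9 = 44.9.
Intersecting the two: 44.9 ≤ x < 99.6.

44.9 ≤ x < 99.6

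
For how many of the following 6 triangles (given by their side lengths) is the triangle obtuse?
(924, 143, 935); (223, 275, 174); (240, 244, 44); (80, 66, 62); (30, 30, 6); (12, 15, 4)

1

(924,143,935): 143²+924² = 874225 = 935² → right
(223,275,174): 174²+223² = 80005 > 75625 = 275² → acute
(240,244,44): 44²+240² = 59536 = 244² → right
(80,66,62): 62²+66² = 8200 > 6400 = 80² → acute
(30,30,6): 6²+30² = 936 > 900 = 30² → acute
(12,15,4): 4²+12² = 160 < 225 = 15² → obtuse
1 of the 6 is obtuse.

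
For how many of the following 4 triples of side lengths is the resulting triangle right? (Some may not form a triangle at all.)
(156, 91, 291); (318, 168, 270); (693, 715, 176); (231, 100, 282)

2

(156,91,291): 91+156 ≤ 291, not a triangle
(318,168,270): 168²+270² = 101124 = 318² → right
(693,715,176): 176²+693² = 511225 = 715² → right
(231,100,282): 100²+231² = 63361 < 79524 = 282² → obtuse
2 of the 4 are right.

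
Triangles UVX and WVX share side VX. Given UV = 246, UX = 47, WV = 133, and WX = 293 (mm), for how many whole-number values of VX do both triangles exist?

From triangle UVX: 199 < VX < 293.
From triangle WVX: 160 < VX < 426.
Intersection: 199 < VX < 293, so integers 200 through 292: 93 values.

93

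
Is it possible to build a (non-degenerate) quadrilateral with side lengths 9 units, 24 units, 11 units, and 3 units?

For a quadrilateral, each side must be shorter than the sum of the others.
Here the longest side is 24, but the remaining 3 sides sum to only 23.

No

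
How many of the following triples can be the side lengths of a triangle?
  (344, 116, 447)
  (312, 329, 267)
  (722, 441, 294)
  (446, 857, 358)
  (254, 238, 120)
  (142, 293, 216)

5

(116,344,447): 116+344 > 447 → valid
(267,312,329): 267+312 > 329 → valid
(294,441,722): 294+441 > 722 → valid
(358,446,857): 358+446 ≤ 857 → not valid
(120,238,254): 120+238 > 254 → valid
(142,216,293): 142+216 > 293 → valid
5 of the 6 triples form a triangle.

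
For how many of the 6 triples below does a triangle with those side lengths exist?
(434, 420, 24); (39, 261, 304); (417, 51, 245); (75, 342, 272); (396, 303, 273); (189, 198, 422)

3

(24,420,434): 24+420 > 434 → valid
(39,261,304): 39+261 ≤ 304 → not valid
(51,245,417): 51+245 ≤ 417 → not valid
(75,272,342): 75+272 > 342 → valid
(273,303,396): 273+303 > 396 → valid
(189,198,422): 189+198 ≤ 422 → not valid
3 of the 6 triples form a triangle.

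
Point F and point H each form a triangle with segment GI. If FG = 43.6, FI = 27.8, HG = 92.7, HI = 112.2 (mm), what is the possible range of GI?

19.5 < GI < 71.4

From triangle FGI: |43.6 − 27.8| < GI < 43.6 + 27.8, i.e. 15.8 < GI < 71.4.
From triangle HGI: 19.5 < GI < 204.9.
Both must hold, so GI lies in the intersection.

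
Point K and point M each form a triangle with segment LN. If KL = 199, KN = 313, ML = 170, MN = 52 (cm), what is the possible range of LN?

From triangle KLN: |199 − 313| < LN < 199 + 313, i.e. 114 < LN < 512.
From triangle MLN: 118 < LN < 222.
Both must hold, so LN lies in the intersection.

118 < LN < 222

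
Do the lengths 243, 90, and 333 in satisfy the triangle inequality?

No

The two shorter sides sum to 333, exactly equal to the longest side 333.
That gives only a degenerate (flat) triangle — the inequality must be strict.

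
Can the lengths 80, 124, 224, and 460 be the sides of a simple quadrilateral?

For a quadrilateral, each side must be shorter than the sum of the others.
Here the longest side is 460, but the remaining 3 sides sum to only 428.

No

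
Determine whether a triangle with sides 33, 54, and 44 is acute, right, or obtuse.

acute

Compare the square of the longest side to the sum of squares of the other two: 33² + 44² = 3025 > 2916 = 54².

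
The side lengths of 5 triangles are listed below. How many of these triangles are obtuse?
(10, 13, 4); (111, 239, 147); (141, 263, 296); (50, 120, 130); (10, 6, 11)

(10,13,4): 4²+10² = 116 < 169 = 13² → obtuse
(111,239,147): 111²+147² = 33930 < 57121 = 239² → obtuse
(141,263,296): 141²+263² = 89050 > 87616 = 296² → acute
(50,120,130): 50²+120² = 16900 = 130² → right
(10,6,11): 6²+10² = 136 > 121 = 11² → acute
2 of the 5 are obtuse.

2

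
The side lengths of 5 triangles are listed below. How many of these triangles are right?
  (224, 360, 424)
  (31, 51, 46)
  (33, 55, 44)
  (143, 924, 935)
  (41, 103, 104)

3

(224,360,424): 224²+360² = 179776 = 424² → right
(31,51,46): 31²+46² = 3077 > 2601 = 51² → acute
(33,55,44): 33²+44² = 3025 = 55² → right
(143,924,935): 143²+924² = 874225 = 935² → right
(41,103,104): 41²+103² = 12290 > 10816 = 104² → acute
3 of the 5 are right.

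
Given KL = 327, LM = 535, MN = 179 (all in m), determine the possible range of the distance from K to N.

29 ≤ KN ≤ 1041 m

The maximum is all hops collinear in one direction: 327 + 535 + 179 = 1041.
The longest hop is 535; the others sum to 506. Folding the others back against it leaves at least 535 − 506 = 29.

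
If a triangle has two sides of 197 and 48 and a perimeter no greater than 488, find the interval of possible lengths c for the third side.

Triangle inequality alone gives 149 < c < 245.
The perimeter condition gives c ≤ 488 − 197 − 48 = 243.
Intersecting the two: 149 < c ≤ 243.

149 < c ≤ 243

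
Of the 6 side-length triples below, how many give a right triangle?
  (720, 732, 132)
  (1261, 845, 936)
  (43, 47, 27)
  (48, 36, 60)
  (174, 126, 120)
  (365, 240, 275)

(720,732,132): 132²+720² = 535824 = 732² → right
(1261,845,936): 845²+936² = 1590121 = 1261² → right
(43,47,27): 27²+43² = 2578 > 2209 = 47² → acute
(48,36,60): 36²+48² = 3600 = 60² → right
(174,126,120): 120²+126² = 30276 = 174² → right
(365,240,275): 240²+275² = 133225 = 365² → right
5 of the 6 are right.

5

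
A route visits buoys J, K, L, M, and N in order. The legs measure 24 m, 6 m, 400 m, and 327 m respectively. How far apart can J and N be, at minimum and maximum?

43 ≤ JN ≤ 757 m

The maximum is all hops collinear in one direction: 24 + 6 + 400 + 327 = 757.
The longest hop is 400; the others sum to 357. Folding the others back against it leaves at least 400 − 357 = 43.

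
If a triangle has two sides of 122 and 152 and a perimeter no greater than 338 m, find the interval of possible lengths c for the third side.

30 < c ≤ 64

Triangle inequality alone gives 30 < c < 274.
The perimeter condition gives c ≤ 338 − 122 − 152 = 64.
Intersecting the two: 30 < c ≤ 64.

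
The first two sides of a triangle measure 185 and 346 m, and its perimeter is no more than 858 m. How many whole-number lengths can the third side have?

166

Triangle inequality: 161 < x < 531. Perimeter ≤ 858 gives x ≤ 858 − 185 − 346 = 327.
So 161 < x ≤ 327; integers 162 through 327: 166 values.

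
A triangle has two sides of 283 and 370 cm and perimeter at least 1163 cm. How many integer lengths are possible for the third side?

143

Triangle inequality: 87 < x < 653. Perimeter ≥ 1163 gives x ≥ 1163 − 283 − 370 = 510.
So 510 ≤ x < 653; integers 510 through 652: 143 values.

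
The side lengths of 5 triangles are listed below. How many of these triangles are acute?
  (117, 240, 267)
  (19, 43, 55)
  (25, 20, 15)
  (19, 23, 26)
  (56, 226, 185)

1

(117,240,267): 117²+240² = 71289 = 267² → right
(19,43,55): 19²+43² = 2210 < 3025 = 55² → obtuse
(25,20,15): 15²+20² = 625 = 25² → right
(19,23,26): 19²+23² = 890 > 676 = 26² → acute
(56,226,185): 56²+185² = 37361 < 51076 = 226² → obtuse
1 of the 5 is acute.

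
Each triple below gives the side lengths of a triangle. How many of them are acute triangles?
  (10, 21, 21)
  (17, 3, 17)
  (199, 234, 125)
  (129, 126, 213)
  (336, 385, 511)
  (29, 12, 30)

4

(10,21,21): 10²+21² = 541 > 441 = 21² → acute
(17,3,17): 3²+17² = 298 > 289 = 17² → acute
(199,234,125): 125²+199² = 55226 > 54756 = 234² → acute
(129,126,213): 126²+129² = 32517 < 45369 = 213² → obtuse
(336,385,511): 336²+385² = 261121 = 511² → right
(29,12,30): 12²+29² = 985 > 900 = 30² → acute
4 of the 6 are acute.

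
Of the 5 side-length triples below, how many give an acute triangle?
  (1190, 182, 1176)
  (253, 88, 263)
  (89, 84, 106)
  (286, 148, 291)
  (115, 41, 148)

3

(1190,182,1176): 182²+1176² = 1416100 = 1190² → right
(253,88,263): 88²+253² = 71753 > 69169 = 263² → acute
(89,84,106): 84²+89² = 14977 > 11236 = 106² → acute
(286,148,291): 148²+286² = 103700 > 84681 = 291² → acute
(115,41,148): 41²+115² = 14906 < 21904 = 148² → obtuse
3 of the 5 are acute.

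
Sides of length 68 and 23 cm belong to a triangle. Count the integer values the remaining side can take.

The third side lies in the open interval (45, 91).
Integers from 46 to 90 inclusive: 90 − 46 + 1 = 45.

45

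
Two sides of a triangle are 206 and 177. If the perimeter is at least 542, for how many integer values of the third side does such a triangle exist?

Triangle inequality: 29 < x < 383. Perimeter ≥ 542 gives x ≥ 542 − 206 − 177 = 159.
So 159 ≤ x < 383; integers 159 through 382: 224 values.

224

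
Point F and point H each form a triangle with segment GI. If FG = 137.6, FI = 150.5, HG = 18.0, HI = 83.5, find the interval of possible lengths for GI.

From triangle FGI: |137.6 − 150.5| < GI < 137.6 + 150.5, i.e. 12.9 < GI < 288.1.
From triangle HGI: 65.5 < GI < 101.5.
Both must hold, so GI lies in the intersection.

65.5 < GI < 101.5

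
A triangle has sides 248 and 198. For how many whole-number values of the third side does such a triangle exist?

395

The third side lies in the open interval (50, 446).
Integers from 51 to 445 inclusive: 445 − 51 + 1 = 395.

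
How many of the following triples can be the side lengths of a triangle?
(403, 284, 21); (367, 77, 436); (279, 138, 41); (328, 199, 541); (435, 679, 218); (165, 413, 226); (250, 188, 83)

(21,284,403): 21+284 ≤ 403 → not valid
(77,367,436): 77+367 > 436 → valid
(41,138,279): 41+138 ≤ 279 → not valid
(199,328,541): 199+328 ≤ 541 → not valid
(218,435,679): 218+435 ≤ 679 → not valid
(165,226,413): 165+226 ≤ 413 → not valid
(83,188,250): 83+188 > 250 → valid
2 of the 7 triples form a triangle.

2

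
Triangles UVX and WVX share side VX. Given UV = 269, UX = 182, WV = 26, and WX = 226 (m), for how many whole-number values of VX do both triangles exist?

From triangle UVX: 87 < VX < 451.
From triangle WVX: 200 < VX < 252.
Intersection: 200 < VX < 252, so integers 201 through 251: 51 values.

51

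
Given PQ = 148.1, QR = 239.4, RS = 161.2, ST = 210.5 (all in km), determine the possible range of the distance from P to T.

0 ≤ PT ≤ 759.2 km

The maximum is all hops collinear in one direction: 148.1 + 239.4 + 161.2 + 210.5 = 759.2.
The longest hop is 239.4; the others sum to 519.8. Since 239.4 ≤ 519.8, the path can fold back on itself completely, so the minimum distance is 0.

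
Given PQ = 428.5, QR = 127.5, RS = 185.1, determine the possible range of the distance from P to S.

The maximum is all hops collinear in one direction: 428.5 + 127.5 + 185.1 = 741.1.
The longest hop is 428.5; the others sum to 312.6. Folding the others back against it leaves at least 428.5 − 312.6 = 115.9.

115.9 ≤ PS ≤ 741.1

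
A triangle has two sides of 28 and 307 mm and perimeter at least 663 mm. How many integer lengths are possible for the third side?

7

Triangle inequality: 279 < x < 335. Perimeter ≥ 663 gives x ≥ 663 − 28 − 307 = 328.
So 328 ≤ x < 335; integers 328 through 334: 7 values.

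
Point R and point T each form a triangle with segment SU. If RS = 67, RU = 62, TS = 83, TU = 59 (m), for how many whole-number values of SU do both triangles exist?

From triangle RSU: 5 < SU < 129.
From triangle TSU: 24 < SU < 142.
Intersection: 24 < SU < 129, so integers 25 through 128: 104 values.

104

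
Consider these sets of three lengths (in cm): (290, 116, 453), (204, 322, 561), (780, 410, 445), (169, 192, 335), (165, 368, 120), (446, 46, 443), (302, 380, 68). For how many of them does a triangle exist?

(116,290,453): 116+290 ≤ 453 → not valid
(204,322,561): 204+322 ≤ 561 → not valid
(410,445,780): 410+445 > 780 → valid
(169,192,335): 169+192 > 335 → valid
(120,165,368): 120+165 ≤ 368 → not valid
(46,443,446): 46+443 > 446 → valid
(68,302,380): 68+302 ≤ 380 → not valid
3 of the 7 triples form a triangle.

3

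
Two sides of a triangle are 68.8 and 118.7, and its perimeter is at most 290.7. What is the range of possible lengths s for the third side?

49.9 < s ≤ 103.2

Triangle inequality alone gives 49.9 < s < 187.5.
The perimeter condition gives s ≤ 290.7 − 68.8 − 118.7 = 103.2.
Intersecting the two: 49.9 < s ≤ 103.2.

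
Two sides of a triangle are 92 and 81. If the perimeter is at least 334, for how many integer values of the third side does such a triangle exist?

12

Triangle inequality: 11 < x < 173. Perimeter ≥ 334 gives x ≥ 334 − 92 − 81 = 161.
So 161 ≤ x < 173; integers 161 through 172: 12 values.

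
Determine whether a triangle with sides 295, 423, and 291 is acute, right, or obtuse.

obtuse

Compare the square of the longest side to the sum of squares of the other two: 291² + 295² = 171706 < 178929 = 423².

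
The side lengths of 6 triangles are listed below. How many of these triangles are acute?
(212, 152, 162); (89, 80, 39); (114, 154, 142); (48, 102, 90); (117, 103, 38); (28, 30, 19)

3

(212,152,162): 152²+162² = 49348 > 44944 = 212² → acute
(89,80,39): 39²+80² = 7921 = 89² → right
(114,154,142): 114²+142² = 33160 > 23716 = 154² → acute
(48,102,90): 48²+90² = 10404 = 102² → right
(117,103,38): 38²+103² = 12053 < 13689 = 117² → obtuse
(28,30,19): 19²+28² = 1145 > 900 = 30² → acute
3 of the 6 are acute.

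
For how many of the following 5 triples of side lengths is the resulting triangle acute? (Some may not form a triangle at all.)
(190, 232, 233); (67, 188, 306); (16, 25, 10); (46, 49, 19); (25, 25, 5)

3

(190,232,233): 190²+232² = 89924 > 54289 = 233² → acute
(67,188,306): 67+188 ≤ 306, not a triangle
(16,25,10): 10²+16² = 356 < 625 = 25² → obtuse
(46,49,19): 19²+46² = 2477 > 2401 = 49² → acute
(25,25,5): 5²+25² = 650 > 625 = 25² → acute
3 of the 5 are acute.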